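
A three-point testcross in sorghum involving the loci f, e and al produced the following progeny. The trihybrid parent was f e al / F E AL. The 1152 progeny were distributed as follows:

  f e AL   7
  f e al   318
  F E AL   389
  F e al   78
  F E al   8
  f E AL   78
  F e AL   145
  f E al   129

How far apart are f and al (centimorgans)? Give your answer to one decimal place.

14.8 centimorgans

The two rarest classes, f e AL and F E al, are the double crossovers. Comparing them with the parentals, only the al allele has switched, so al is the middle locus and the order is f – al – e.
Crossovers in the f–al interval produce the single-crossover classes F e al and f E AL (78 + 78 = 156) plus the double crossovers (15).
RF(f–al) = (156 + 15) / 1152 = 171/1152 = 0.1484 → 14.8 centimorgans.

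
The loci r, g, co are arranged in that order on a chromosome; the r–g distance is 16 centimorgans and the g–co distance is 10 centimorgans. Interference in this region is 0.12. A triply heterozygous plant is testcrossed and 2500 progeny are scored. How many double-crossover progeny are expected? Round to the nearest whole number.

Map distances give recombination frequencies of 0.160 and 0.100 for the two intervals.
With interference 0.12 (so coincidence = 0.88), expected double-crossover frequency = 0.160 × 0.100 × 0.88 = 0.01408.
Expected number = 0.01408 × 2500 = 35.20 ≈ 35.

35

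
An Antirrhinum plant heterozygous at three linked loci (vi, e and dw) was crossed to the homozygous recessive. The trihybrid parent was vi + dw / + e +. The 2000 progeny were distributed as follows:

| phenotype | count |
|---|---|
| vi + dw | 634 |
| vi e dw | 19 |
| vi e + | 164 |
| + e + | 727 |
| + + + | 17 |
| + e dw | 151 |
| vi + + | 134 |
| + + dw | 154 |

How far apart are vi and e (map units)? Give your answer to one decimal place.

The two rarest classes, vi e dw and + + +, are the double crossovers. Comparing them with the parentals, only the e allele has switched, so e is the middle locus and the order is vi – e – dw.
Crossovers in the vi–e interval produce the single-crossover classes + + dw and vi e + (154 + 164 = 318) plus the double crossovers (36).
RF(vi–e) = (318 + 36) / 2000 = 354/2000 = 0.1770 → 17.7 map units.

17.7 map units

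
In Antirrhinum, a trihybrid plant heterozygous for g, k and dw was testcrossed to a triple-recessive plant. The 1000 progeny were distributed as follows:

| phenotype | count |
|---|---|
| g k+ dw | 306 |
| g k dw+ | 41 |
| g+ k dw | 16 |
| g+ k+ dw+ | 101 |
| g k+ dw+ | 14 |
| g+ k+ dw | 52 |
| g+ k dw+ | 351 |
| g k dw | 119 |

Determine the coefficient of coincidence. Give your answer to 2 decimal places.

0.98

The two most frequent reciprocal classes, g k+ dw and g+ k dw+, are the parental types, so the F1 was g k+ dw / g+ k dw+.
The two rarest classes, g k+ dw+ and g+ k dw, are the double crossovers. Comparing them with the parentals, only the dw allele has switched, so dw is the middle locus and the order is k – dw – g.
k–dw: (220 + 30)/1000 = 0.2500; dw–g: (93 + 30)/1000 = 0.1230.
Expected DCO frequency = 0.2500 × 0.1230 ≈ 0.03075; observed = 30/1000 ≈ 0.03000.
Coefficient of coincidence = 0.03000/0.03075 ≈ 0.98.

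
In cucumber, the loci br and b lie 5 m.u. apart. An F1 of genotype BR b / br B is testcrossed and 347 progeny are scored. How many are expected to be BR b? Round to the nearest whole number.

A map distance of 5 m.u. corresponds to a recombination frequency of 0.050.
The F1 is BR b / br B, so BR b is a parental gamete class with expected frequency (1 − r)/2 = 0.950/2 = 0.4750.
Expected number = 0.4750 × 347 = 164.82 ≈ 165.

165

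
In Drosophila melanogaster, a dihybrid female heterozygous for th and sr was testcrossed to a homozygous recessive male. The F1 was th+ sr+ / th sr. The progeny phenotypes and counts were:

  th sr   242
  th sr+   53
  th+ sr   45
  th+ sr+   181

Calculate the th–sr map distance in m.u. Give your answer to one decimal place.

18.8 m.u.

The recombinant classes are th+ sr and th sr+: 45 + 53 = 98.
Recombination frequency = 98/521 = 0.1881 ≈ 18.8%, i.e. 18.8 m.u.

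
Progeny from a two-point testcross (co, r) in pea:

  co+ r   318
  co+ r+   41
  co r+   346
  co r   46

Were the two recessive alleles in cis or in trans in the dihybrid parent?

trans

The two most frequent classes are co+ r (318) and co r+ (346); these are the parental (non-recombinant) types.
So the F1 carried co+ r on one chromosome and co r+ on the other — the recessive alleles are on opposite chromosomes (trans / repulsion).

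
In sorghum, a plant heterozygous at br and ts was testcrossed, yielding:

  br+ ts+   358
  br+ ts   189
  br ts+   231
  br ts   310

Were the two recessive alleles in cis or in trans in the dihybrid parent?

cis

The two most frequent classes are br+ ts+ (358) and br ts (310); these are the parental (non-recombinant) types.
So the F1 carried br+ ts+ on one chromosome and br ts on the other — the recessive alleles are on the same chromosome (cis / coupling).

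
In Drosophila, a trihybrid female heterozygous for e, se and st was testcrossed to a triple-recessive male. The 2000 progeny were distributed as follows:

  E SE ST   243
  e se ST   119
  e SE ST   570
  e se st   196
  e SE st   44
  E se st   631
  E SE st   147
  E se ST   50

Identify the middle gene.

The two most frequent reciprocal classes, e SE ST and E se st, are the parental types, so the F1 was e SE ST / E se st.
The two rarest classes, e SE st and E se ST, are the double crossovers. Comparing them with the parentals, only the st allele has switched, so st is the middle locus and the order is se – st – e.

st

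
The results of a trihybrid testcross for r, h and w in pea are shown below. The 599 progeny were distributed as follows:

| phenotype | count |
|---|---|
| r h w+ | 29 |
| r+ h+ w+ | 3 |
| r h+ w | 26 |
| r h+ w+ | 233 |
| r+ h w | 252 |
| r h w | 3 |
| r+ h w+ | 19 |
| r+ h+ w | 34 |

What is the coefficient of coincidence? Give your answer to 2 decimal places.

1.02

The two most frequent reciprocal classes, r h+ w+ and r+ h w, are the parental types, so the F1 was r h+ w+ / r+ h w.
The two rarest classes, r+ h+ w+ and r h w, are the double crossovers. Comparing them with the parentals, only the r allele has switched, so r is the middle locus and the order is h – r – w.
h–r: (63 + 6)/599 = 0.1152; r–w: (45 + 6)/599 = 0.0851.
Expected DCO frequency = 0.1152 × 0.0851 ≈ 0.00980; observed = 6/599 ≈ 0.01002.
Coefficient of coincidence = 0.01002/0.00980 ≈ 1.02.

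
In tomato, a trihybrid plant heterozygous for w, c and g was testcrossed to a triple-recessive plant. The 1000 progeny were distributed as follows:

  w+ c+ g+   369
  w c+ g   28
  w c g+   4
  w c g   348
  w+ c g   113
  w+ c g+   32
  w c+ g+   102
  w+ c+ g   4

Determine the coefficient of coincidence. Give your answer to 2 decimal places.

The two most frequent reciprocal classes, w c g and w+ c+ g+, are the parental types, so the F1 was w c g / w+ c+ g+.
The two rarest classes, w c g+ and w+ c+ g, are the double crossovers. Comparing them with the parentals, only the g allele has switched, so g is the middle locus and the order is w – g – c.
w–g: (215 + 8)/1000 = 0.2230; g–c: (60 + 8)/1000 = 0.0680.
Expected DCO frequency = 0.2230 × 0.0680 ≈ 0.01516; observed = 8/1000 ≈ 0.00800.
Coefficient of coincidence = 0.00800/0.01516 ≈ 0.53.

0.53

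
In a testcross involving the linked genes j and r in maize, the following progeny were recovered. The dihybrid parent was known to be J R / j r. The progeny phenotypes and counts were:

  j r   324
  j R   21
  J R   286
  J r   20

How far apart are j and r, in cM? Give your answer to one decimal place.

6.3 cM

The recombinant classes are J r and j R: 20 + 21 = 41.
Recombination frequency = 41/651 = 0.0630 ≈ 6.3%, i.e. 6.3 cM.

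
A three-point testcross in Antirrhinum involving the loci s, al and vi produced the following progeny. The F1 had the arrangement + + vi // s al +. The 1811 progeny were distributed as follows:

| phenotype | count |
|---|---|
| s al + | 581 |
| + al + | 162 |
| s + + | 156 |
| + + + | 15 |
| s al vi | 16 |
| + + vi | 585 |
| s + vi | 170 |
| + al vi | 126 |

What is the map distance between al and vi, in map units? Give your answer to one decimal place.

The two rarest classes, + + + and s al vi, are the double crossovers. Comparing them with the parentals, only the vi allele has switched, so vi is the middle locus and the order is al – vi – s.
Crossovers in the al–vi interval produce the single-crossover classes + al vi and s + + (126 + 156 = 282) plus the double crossovers (31).
RF(al–vi) = (282 + 31) / 1811 = 313/1811 = 0.1728 → 17.3 map units.

17.3 map units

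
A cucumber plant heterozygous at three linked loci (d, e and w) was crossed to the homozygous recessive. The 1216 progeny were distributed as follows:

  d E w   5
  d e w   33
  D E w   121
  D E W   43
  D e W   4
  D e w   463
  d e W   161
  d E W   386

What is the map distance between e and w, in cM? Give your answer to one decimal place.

The two most frequent reciprocal classes, d E W and D e w, are the parental types, so the F1 was d E W / D e w.
The two rarest classes, d E w and D e W, are the double crossovers. Comparing them with the parentals, only the w allele has switched, so w is the middle locus and the order is e – w – d.
Crossovers in the e–w interval produce the single-crossover classes d e W and D E w (161 + 121 = 282) plus the double crossovers (9).
RF(e–w) = (282 + 9) / 1216 = 291/1216 = 0.2393 → 23.9 cM.

23.9 cM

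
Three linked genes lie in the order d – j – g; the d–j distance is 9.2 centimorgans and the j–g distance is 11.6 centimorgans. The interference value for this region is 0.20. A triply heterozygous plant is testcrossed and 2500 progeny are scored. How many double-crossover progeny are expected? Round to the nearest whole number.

21

Map distances give recombination frequencies of 0.092 and 0.116 for the two intervals.
With interference 0.20 (so coincidence = 0.80), expected double-crossover frequency = 0.092 × 0.116 × 0.80 = 0.00854.
Expected number = 0.00854 × 2500 = 21.34 ≈ 21.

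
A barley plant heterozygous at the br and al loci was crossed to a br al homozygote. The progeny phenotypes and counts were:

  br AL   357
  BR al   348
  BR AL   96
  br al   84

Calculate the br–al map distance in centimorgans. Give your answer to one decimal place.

The two most frequent classes, BR al (348) and br AL (357), are the parental types, so the F1 was BR al / br AL.
The recombinant classes are BR AL and br al: 96 + 84 = 180.
Recombination frequency = 180/885 = 0.2034 ≈ 20.3%, i.e. 20.3 centimorgans.

20.3 centimorgans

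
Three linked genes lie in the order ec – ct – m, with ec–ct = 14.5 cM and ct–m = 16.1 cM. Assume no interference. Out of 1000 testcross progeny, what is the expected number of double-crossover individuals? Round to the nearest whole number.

Map distances give recombination frequencies of 0.145 and 0.161 for the two intervals.
With no interference, expected double-crossover frequency = 0.145 × 0.161 = 0.02334.
Expected number = 0.02334 × 1000 = 23.34 ≈ 23.

23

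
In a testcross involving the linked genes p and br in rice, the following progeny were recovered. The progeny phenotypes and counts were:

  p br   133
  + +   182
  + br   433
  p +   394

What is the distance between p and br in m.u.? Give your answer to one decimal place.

27.6 m.u.

The two most frequent classes, + br (433) and p + (394), are the parental types, so the F1 was + br / p +.
The recombinant classes are + + and p br: 182 + 133 = 315.
Recombination frequency = 315/1142 = 0.2758 ≈ 27.6%, i.e. 27.6 m.u.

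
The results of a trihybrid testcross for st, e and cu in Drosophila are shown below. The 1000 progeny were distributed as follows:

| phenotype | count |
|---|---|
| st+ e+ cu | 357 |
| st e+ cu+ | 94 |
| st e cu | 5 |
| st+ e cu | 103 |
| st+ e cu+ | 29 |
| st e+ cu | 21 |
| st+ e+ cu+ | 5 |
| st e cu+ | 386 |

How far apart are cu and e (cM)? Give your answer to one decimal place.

20.7 cM

The two most frequent reciprocal classes, st e cu+ and st+ e+ cu, are the parental types, so the F1 was st e cu+ / st+ e+ cu.
The two rarest classes, st e cu and st+ e+ cu+, are the double crossovers. Comparing them with the parentals, only the cu allele has switched, so cu is the middle locus and the order is e – cu – st.
Crossovers in the e–cu interval produce the single-crossover classes st e+ cu+ and st+ e cu (94 + 103 = 197) plus the double crossovers (10).
RF(e–cu) = (197 + 10) / 1000 = 207/1000 = 0.2070 → 20.7 cM.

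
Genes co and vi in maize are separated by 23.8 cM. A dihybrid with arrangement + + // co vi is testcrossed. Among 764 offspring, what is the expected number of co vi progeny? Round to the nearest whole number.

A map distance of 23.8 cM corresponds to a recombination frequency of 0.238.
The F1 is + + / co vi, so co vi is a parental gamete class with expected frequency (1 − r)/2 = 0.762/2 = 0.3810.
Expected number = 0.3810 × 764 = 291.08 ≈ 291.

291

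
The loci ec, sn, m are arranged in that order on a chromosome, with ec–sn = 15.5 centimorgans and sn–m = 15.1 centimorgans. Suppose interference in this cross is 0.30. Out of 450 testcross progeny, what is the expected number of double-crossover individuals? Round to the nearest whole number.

7

Map distances give recombination frequencies of 0.155 and 0.151 for the two intervals.
With interference 0.30 (so coincidence = 0.70), expected double-crossover frequency = 0.155 × 0.151 × 0.70 = 0.01638.
Expected number = 0.01638 × 450 = 7.37 ≈ 7.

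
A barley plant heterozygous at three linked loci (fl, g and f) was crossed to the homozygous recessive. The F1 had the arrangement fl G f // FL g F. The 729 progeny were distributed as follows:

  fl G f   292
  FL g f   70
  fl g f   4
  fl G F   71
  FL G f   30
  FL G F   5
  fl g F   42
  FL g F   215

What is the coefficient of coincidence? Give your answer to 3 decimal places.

The two rarest classes, fl g f and FL G F, are the double crossovers. Comparing them with the parentals, only the g allele has switched, so g is the middle locus and the order is fl – g – f.
fl–g: (72 + 9)/729 = 0.1111; g–f: (141 + 9)/729 = 0.2058.
Expected DCO frequency = 0.1111 × 0.2058 ≈ 0.02286; observed = 9/729 ≈ 0.01235.
Coefficient of coincidence = 0.01235/0.02286 ≈ 0.540.

0.540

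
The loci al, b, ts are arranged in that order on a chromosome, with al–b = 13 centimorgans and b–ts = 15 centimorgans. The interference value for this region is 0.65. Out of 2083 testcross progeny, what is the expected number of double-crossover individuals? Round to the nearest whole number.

14

Map distances give recombination frequencies of 0.130 and 0.150 for the two intervals.
With interference 0.65 (so coincidence = 0.35), expected double-crossover frequency = 0.130 × 0.150 × 0.35 = 0.00682.
Expected number = 0.00682 × 2083 = 14.22 ≈ 14.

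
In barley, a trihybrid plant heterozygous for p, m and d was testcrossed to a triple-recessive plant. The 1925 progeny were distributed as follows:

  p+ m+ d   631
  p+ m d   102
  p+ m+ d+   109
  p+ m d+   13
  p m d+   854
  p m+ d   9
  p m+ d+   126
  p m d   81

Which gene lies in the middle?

p

The two most frequent reciprocal classes, p+ m+ d and p m d+, are the parental types, so the F1 was p+ m+ d / p m d+.
The two rarest classes, p m+ d and p+ m d+, are the double crossovers. Comparing them with the parentals, only the p allele has switched, so p is the middle locus and the order is d – p – m.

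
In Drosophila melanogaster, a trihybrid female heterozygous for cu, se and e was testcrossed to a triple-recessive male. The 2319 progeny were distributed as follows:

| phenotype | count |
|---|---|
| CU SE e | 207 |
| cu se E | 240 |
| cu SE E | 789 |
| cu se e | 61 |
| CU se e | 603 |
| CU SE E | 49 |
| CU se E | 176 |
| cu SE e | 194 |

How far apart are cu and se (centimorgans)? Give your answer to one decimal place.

The two most frequent reciprocal classes, CU se e and cu SE E, are the parental types, so the F1 was CU se e / cu SE E.
The two rarest classes, cu se e and CU SE E, are the double crossovers. Comparing them with the parentals, only the cu allele has switched, so cu is the middle locus and the order is se – cu – e.
Crossovers in the se–cu interval produce the single-crossover classes CU SE e and cu se E (207 + 240 = 447) plus the double crossovers (110).
RF(se–cu) = (447 + 110) / 2319 = 557/2319 = 0.2402 → 24.0 centimorgans.

24.0 centimorgans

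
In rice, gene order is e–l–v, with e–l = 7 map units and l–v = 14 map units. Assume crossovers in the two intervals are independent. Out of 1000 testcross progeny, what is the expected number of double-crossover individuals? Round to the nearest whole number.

10

Map distances give recombination frequencies of 0.070 and 0.140 for the two intervals.
With no interference, expected double-crossover frequency = 0.070 × 0.140 = 0.00980.
Expected number = 0.00980 × 1000 = 9.80 ≈ 10.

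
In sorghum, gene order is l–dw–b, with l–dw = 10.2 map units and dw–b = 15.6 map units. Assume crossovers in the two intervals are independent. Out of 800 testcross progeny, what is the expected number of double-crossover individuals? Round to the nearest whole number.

13

Map distances give recombination frequencies of 0.102 and 0.156 for the two intervals.
With no interference, expected double-crossover frequency = 0.102 × 0.156 = 0.01591.
Expected number = 0.01591 × 800 = 12.73 ≈ 13.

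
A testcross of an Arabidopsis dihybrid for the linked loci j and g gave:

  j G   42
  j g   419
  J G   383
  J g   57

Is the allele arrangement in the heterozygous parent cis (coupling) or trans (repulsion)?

The two most frequent classes are J G (383) and j g (419); these are the parental (non-recombinant) types.
So the F1 carried J G on one chromosome and j g on the other — the recessive alleles are on the same chromosome (cis / coupling).

cis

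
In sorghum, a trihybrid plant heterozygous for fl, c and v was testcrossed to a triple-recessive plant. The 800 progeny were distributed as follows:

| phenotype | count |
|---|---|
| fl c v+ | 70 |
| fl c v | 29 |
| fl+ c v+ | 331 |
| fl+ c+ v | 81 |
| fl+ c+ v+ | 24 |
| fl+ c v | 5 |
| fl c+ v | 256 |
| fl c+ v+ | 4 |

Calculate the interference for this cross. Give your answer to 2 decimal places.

The two most frequent reciprocal classes, fl+ c v+ and fl c+ v, are the parental types, so the F1 was fl+ c v+ / fl c+ v.
The two rarest classes, fl+ c v and fl c+ v+, are the double crossovers. Comparing them with the parentals, only the v allele has switched, so v is the middle locus and the order is fl – v – c.
fl–v: (151 + 9)/800 = 0.2000; v–c: (53 + 9)/800 = 0.0775.
Expected DCO frequency = 0.2000 × 0.0775 ≈ 0.01550; observed = 9/800 ≈ 0.01125.
Coefficient of coincidence = 0.01125/0.01550 ≈ 0.73; interference = 1 − 0.73 = 0.27.

0.27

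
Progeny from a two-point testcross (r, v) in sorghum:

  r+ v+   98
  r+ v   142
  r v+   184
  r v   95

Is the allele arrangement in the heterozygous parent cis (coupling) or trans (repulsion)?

trans

The two most frequent classes are r+ v (142) and r v+ (184); these are the parental (non-recombinant) types.
So the F1 carried r+ v on one chromosome and r v+ on the other — the recessive alleles are on opposite chromosomes (trans / repulsion).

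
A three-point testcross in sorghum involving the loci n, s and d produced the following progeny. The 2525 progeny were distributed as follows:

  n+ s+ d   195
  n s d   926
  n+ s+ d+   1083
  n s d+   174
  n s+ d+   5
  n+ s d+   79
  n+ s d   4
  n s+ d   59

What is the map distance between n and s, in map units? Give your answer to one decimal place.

The two most frequent reciprocal classes, n+ s+ d+ and n s d, are the parental types, so the F1 was n+ s+ d+ / n s d.
The two rarest classes, n s+ d+ and n+ s d, are the double crossovers. Comparing them with the parentals, only the n allele has switched, so n is the middle locus and the order is d – n – s.
Crossovers in the n–s interval produce the single-crossover classes n+ s d+ and n s+ d (79 + 59 = 138) plus the double crossovers (9).
RF(n–s) = (138 + 9) / 2525 = 147/2525 = 0.0582 → 5.8 map units.

5.8 map units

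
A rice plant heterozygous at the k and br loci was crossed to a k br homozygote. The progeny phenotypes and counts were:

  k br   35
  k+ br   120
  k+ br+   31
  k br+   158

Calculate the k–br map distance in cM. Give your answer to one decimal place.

The two most frequent classes, k+ br (120) and k br+ (158), are the parental types, so the F1 was k+ br / k br+.
The recombinant classes are k+ br+ and k br: 31 + 35 = 66.
Recombination frequency = 66/344 = 0.1919 ≈ 19.2%, i.e. 19.2 cM.

19.2 cM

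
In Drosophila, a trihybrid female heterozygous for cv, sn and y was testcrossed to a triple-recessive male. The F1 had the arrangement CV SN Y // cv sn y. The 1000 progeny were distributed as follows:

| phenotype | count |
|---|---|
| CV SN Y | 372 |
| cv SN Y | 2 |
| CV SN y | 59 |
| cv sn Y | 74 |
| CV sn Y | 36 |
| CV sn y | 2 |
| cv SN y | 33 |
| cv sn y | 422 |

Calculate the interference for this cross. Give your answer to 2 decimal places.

The two rarest classes, cv SN Y and CV sn y, are the double crossovers. Comparing them with the parentals, only the cv allele has switched, so cv is the middle locus and the order is y – cv – sn.
y–cv: (133 + 4)/1000 = 0.1370; cv–sn: (69 + 4)/1000 = 0.0730.
Expected DCO frequency = 0.1370 × 0.0730 ≈ 0.01000; observed = 4/1000 ≈ 0.00400.
Coefficient of coincidence = 0.00400/0.01000 ≈ 0.40; interference = 1 − 0.40 = 0.60.

0.60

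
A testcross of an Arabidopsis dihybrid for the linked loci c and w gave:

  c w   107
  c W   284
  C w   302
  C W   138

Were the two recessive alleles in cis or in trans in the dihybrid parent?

The two most frequent classes are C w (302) and c W (284); these are the parental (non-recombinant) types.
So the F1 carried C w on one chromosome and c W on the other — the recessive alleles are on opposite chromosomes (trans / repulsion).

trans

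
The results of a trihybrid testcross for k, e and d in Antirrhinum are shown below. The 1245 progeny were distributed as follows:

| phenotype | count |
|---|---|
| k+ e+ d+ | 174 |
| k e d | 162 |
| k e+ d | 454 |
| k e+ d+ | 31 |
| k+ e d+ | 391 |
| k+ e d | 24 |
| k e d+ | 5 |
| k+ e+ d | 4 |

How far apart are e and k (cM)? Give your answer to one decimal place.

The two most frequent reciprocal classes, k e+ d and k+ e d+, are the parental types, so the F1 was k e+ d / k+ e d+.
The two rarest classes, k+ e+ d and k e d+, are the double crossovers. Comparing them with the parentals, only the k allele has switched, so k is the middle locus and the order is e – k – d.
Crossovers in the e–k interval produce the single-crossover classes k e d and k+ e+ d+ (162 + 174 = 336) plus the double crossovers (9).
RF(e–k) = (336 + 9) / 1245 = 345/1245 = 0.2771 → 27.7 cM.

27.7 cM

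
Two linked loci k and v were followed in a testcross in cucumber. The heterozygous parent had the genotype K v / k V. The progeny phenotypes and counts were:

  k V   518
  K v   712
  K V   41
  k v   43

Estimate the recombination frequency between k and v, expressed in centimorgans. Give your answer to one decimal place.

6.4 centimorgans

The recombinant classes are K V and k v: 41 + 43 = 84.
Recombination frequency = 84/1314 = 0.0639 ≈ 6.4%, i.e. 6.4 centimorgans.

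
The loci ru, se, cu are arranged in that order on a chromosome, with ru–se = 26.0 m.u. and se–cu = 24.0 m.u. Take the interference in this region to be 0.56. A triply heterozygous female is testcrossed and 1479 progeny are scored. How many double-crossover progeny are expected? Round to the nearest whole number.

Map distances give recombination frequencies of 0.260 and 0.240 for the two intervals.
With interference 0.56 (so coincidence = 0.44), expected double-crossover frequency = 0.260 × 0.240 × 0.44 = 0.02746.
Expected number = 0.02746 × 1479 = 40.61 ≈ 41.

41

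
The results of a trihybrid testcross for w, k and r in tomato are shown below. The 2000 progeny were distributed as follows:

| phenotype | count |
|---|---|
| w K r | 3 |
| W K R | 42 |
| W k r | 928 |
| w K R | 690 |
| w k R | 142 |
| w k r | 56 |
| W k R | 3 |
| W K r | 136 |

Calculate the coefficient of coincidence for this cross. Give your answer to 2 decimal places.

0.41

The two most frequent reciprocal classes, W k r and w K R, are the parental types, so the F1 was W k r / w K R.
The two rarest classes, W k R and w K r, are the double crossovers. Comparing them with the parentals, only the r allele has switched, so r is the middle locus and the order is k – r – w.
k–r: (278 + 6)/2000 = 0.1420; r–w: (98 + 6)/2000 = 0.0520.
Expected DCO frequency = 0.1420 × 0.0520 ≈ 0.00738; observed = 6/2000 ≈ 0.00300.
Coefficient of coincidence = 0.00300/0.00738 ≈ 0.41.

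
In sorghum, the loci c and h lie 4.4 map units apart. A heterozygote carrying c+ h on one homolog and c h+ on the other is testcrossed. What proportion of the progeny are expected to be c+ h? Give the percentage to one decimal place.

47.8%

A map distance of 4.4 map units corresponds to a recombination frequency of 0.044.
The F1 is c+ h / c h+, so c+ h is a parental gamete class with expected frequency (1 − r)/2 = 0.956/2 = 0.4780.
That is 0.4780 = 47.8% of the progeny.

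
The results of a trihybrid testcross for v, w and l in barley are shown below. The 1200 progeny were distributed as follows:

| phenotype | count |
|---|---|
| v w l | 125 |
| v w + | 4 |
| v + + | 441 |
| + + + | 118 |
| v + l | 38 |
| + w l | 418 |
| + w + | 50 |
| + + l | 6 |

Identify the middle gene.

The two most frequent reciprocal classes, + w l and v + +, are the parental types, so the F1 was + w l / v + +.
The two rarest classes, + + l and v w +, are the double crossovers. Comparing them with the parentals, only the w allele has switched, so w is the middle locus and the order is v – w – l.

w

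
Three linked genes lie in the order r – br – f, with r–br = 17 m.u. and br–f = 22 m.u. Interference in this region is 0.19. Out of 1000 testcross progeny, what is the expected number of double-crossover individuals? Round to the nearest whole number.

30

Map distances give recombination frequencies of 0.170 and 0.220 for the two intervals.
With interference 0.19 (so coincidence = 0.81), expected double-crossover frequency = 0.170 × 0.220 × 0.81 = 0.03029.
Expected number = 0.03029 × 1000 = 30.29 ≈ 30.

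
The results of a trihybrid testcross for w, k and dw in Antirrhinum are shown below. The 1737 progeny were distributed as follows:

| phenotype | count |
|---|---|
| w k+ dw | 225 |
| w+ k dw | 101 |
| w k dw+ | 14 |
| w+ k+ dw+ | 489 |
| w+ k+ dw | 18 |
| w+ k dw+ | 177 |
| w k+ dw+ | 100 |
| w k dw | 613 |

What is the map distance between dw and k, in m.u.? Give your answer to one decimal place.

25.0 m.u.

The two most frequent reciprocal classes, w+ k+ dw+ and w k dw, are the parental types, so the F1 was w+ k+ dw+ / w k dw.
The two rarest classes, w+ k+ dw and w k dw+, are the double crossovers. Comparing them with the parentals, only the dw allele has switched, so dw is the middle locus and the order is k – dw – w.
Crossovers in the k–dw interval produce the single-crossover classes w+ k dw+ and w k+ dw (177 + 225 = 402) plus the double crossovers (32).
RF(k–dw) = (402 + 32) / 1737 = 434/1737 = 0.2499 → 25.0 m.u.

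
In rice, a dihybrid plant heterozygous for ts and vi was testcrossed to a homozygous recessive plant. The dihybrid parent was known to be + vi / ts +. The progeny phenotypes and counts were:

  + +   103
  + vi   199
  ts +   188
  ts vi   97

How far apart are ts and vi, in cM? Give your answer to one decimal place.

34.1 cM

The recombinant classes are + + and ts vi: 103 + 97 = 200.
Recombination frequency = 200/587 = 0.3407 ≈ 34.1%, i.e. 34.1 cM.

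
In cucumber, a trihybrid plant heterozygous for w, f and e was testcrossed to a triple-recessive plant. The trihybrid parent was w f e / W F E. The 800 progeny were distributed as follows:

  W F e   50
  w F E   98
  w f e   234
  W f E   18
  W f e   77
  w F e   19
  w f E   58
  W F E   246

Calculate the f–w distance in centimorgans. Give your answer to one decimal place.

The two rarest classes, w F e and W f E, are the double crossovers. Comparing them with the parentals, only the f allele has switched, so f is the middle locus and the order is w – f – e.
Crossovers in the w–f interval produce the single-crossover classes W f e and w F E (77 + 98 = 175) plus the double crossovers (37).
RF(w–f) = (175 + 37) / 800 = 212/800 = 0.2650 → 26.5 centimorgans.

26.5 centimorgans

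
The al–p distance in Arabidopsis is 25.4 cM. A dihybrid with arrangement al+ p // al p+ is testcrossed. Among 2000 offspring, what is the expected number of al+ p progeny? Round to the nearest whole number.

A map distance of 25.4 cM corresponds to a recombination frequency of 0.254.
The F1 is al+ p / al p+, so al+ p is a parental gamete class with expected frequency (1 − r)/2 = 0.746/2 = 0.3730.
Expected number = 0.3730 × 2000 = 746.00 ≈ 746.

746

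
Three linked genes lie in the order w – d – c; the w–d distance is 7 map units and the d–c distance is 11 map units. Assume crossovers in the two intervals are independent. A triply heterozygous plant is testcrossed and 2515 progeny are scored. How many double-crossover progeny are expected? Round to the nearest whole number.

19

Map distances give recombination frequencies of 0.070 and 0.110 for the two intervals.
With no interference, expected double-crossover frequency = 0.070 × 0.110 = 0.00770.
Expected number = 0.00770 × 2515 = 19.37 ≈ 19.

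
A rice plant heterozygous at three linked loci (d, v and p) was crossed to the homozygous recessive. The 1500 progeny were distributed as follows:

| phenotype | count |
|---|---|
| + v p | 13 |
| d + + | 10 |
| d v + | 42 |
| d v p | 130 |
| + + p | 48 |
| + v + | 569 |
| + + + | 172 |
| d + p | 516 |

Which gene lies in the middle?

p

The two most frequent reciprocal classes, + v + and d + p, are the parental types, so the F1 was + v + / d + p.
The two rarest classes, + v p and d + +, are the double crossovers. Comparing them with the parentals, only the p allele has switched, so p is the middle locus and the order is d – p – v.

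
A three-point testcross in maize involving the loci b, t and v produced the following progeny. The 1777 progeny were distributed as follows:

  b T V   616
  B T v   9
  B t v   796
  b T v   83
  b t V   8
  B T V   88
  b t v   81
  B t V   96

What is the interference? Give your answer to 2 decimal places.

0.17

The two most frequent reciprocal classes, B t v and b T V, are the parental types, so the F1 was B t v / b T V.
The two rarest classes, B T v and b t V, are the double crossovers. Comparing them with the parentals, only the t allele has switched, so t is the middle locus and the order is b – t – v.
b–t: (169 + 17)/1777 = 0.1047; t–v: (179 + 17)/1777 = 0.1103.
Expected DCO frequency = 0.1047 × 0.1103 ≈ 0.01155; observed = 17/1777 ≈ 0.00957.
Coefficient of coincidence = 0.00957/0.01155 ≈ 0.83; interference = 1 − 0.83 = 0.17.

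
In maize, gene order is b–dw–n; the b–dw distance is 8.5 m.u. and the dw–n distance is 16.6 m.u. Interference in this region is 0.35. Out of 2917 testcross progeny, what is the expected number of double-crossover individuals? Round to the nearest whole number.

Map distances give recombination frequencies of 0.085 and 0.166 for the two intervals.
With interference 0.35 (so coincidence = 0.65), expected double-crossover frequency = 0.085 × 0.166 × 0.65 = 0.00917.
Expected number = 0.00917 × 2917 = 26.75 ≈ 27.

27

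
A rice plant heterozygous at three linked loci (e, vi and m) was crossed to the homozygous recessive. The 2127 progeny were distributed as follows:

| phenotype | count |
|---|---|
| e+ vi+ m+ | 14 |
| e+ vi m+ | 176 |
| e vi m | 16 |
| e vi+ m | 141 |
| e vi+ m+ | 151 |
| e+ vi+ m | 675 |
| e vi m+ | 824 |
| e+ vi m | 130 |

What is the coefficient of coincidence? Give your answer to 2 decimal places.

0.59

The two most frequent reciprocal classes, e vi m+ and e+ vi+ m, are the parental types, so the F1 was e vi m+ / e+ vi+ m.
The two rarest classes, e vi m and e+ vi+ m+, are the double crossovers. Comparing them with the parentals, only the m allele has switched, so m is the middle locus and the order is e – m – vi.
e–m: (317 + 30)/2127 = 0.1631; m–vi: (281 + 30)/2127 = 0.1462.
Expected DCO frequency = 0.1631 × 0.1462 ≈ 0.02385; observed = 30/2127 ≈ 0.01410.
Coefficient of coincidence = 0.01410/0.02385 ≈ 0.59.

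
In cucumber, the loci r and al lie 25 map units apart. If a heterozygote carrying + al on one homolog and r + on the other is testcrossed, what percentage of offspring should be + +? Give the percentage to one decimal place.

A map distance of 25 map units corresponds to a recombination frequency of 0.250.
The F1 is + al / r +, so + + is a recombinant gamete class with expected frequency r/2 = 0.250/2 = 0.1250.
That is 0.1250 = 12.5% of the progeny.

12.5%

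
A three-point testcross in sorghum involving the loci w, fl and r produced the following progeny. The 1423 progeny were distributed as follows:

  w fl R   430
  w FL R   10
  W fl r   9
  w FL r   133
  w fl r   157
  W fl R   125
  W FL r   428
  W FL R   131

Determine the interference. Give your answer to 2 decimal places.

The two most frequent reciprocal classes, W FL r and w fl R, are the parental types, so the F1 was W FL r / w fl R.
The two rarest classes, W fl r and w FL R, are the double crossovers. Comparing them with the parentals, only the fl allele has switched, so fl is the middle locus and the order is r – fl – w.
r–fl: (288 + 19)/1423 = 0.2157; fl–w: (258 + 19)/1423 = 0.1947.
Expected DCO frequency = 0.2157 × 0.1947 ≈ 0.04200; observed = 19/1423 ≈ 0.01335.
Coefficient of coincidence = 0.01335/0.04200 ≈ 0.32; interference = 1 − 0.32 = 0.68.

0.68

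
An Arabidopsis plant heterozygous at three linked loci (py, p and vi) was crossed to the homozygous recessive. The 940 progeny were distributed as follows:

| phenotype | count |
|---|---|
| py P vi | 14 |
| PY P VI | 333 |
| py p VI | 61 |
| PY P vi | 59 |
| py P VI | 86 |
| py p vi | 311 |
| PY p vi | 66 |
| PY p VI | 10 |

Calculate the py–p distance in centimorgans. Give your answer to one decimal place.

The two most frequent reciprocal classes, py p vi and PY P VI, are the parental types, so the F1 was py p vi / PY P VI.
The two rarest classes, py P vi and PY p VI, are the double crossovers. Comparing them with the parentals, only the p allele has switched, so p is the middle locus and the order is py – p – vi.
Crossovers in the py–p interval produce the single-crossover classes PY p vi and py P VI (66 + 86 = 152) plus the double crossovers (24).
RF(py–p) = (152 + 24) / 940 = 176/940 = 0.1872 → 18.7 centimorgans.

18.7 centimorgans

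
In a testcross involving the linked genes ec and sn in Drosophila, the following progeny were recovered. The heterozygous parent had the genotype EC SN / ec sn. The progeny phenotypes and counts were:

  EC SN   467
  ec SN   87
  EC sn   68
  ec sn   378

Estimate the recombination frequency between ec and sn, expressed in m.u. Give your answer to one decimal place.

15.5 m.u.

The recombinant classes are EC sn and ec SN: 68 + 87 = 155.
Recombination frequency = 155/1000 = 0.1550 ≈ 15.5%, i.e. 15.5 m.u.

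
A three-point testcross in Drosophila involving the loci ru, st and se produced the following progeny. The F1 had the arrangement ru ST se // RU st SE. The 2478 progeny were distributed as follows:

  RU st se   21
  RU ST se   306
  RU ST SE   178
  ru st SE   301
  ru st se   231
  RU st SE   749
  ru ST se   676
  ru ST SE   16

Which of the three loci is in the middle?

The two rarest classes, ru ST SE and RU st se, are the double crossovers. Comparing them with the parentals, only the se allele has switched, so se is the middle locus and the order is st – se – ru.

se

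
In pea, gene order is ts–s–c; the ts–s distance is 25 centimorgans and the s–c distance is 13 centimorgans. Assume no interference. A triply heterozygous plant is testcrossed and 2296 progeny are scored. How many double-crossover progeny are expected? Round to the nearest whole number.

75

Map distances give recombination frequencies of 0.250 and 0.130 for the two intervals.
With no interference, expected double-crossover frequency = 0.250 × 0.130 = 0.03250.
Expected number = 0.03250 × 2296 = 74.62 ≈ 75.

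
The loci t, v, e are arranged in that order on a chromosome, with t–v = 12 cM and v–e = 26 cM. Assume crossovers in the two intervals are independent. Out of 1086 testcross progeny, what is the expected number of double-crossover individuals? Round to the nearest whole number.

Map distances give recombination frequencies of 0.120 and 0.260 for the two intervals.
With no interference, expected double-crossover frequency = 0.120 × 0.260 = 0.03120.
Expected number = 0.03120 × 1086 = 33.88 ≈ 34.

34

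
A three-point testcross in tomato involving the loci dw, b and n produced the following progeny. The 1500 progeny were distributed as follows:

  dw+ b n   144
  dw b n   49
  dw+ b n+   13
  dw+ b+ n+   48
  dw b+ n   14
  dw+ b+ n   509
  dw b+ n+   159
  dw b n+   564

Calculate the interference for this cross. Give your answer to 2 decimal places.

The two most frequent reciprocal classes, dw+ b+ n and dw b n+, are the parental types, so the F1 was dw+ b+ n / dw b n+.
The two rarest classes, dw b+ n and dw+ b n+, are the double crossovers. Comparing them with the parentals, only the dw allele has switched, so dw is the middle locus and the order is b – dw – n.
b–dw: (303 + 27)/1500 = 0.2200; dw–n: (97 + 27)/1500 = 0.0827.
Expected DCO frequency = 0.2200 × 0.0827 ≈ 0.01819; observed = 27/1500 ≈ 0.01800.
Coefficient of coincidence = 0.01800/0.01819 ≈ 0.99; interference = 1 − 0.99 = 0.01.

0.01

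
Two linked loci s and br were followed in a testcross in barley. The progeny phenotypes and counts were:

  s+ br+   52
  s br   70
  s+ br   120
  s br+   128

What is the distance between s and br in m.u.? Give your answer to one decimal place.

33.0 m.u.

The two most frequent classes, s+ br (120) and s br+ (128), are the parental types, so the F1 was s+ br / s br+.
The recombinant classes are s+ br+ and s br: 52 + 70 = 122.
Recombination frequency = 122/370 = 0.3297 ≈ 33.0%, i.e. 33.0 m.u.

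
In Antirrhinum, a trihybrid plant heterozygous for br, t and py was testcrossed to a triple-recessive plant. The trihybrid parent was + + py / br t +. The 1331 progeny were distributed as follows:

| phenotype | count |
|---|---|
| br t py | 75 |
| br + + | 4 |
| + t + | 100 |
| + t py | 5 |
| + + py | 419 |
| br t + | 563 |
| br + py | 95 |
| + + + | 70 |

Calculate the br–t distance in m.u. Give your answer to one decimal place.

15.3 m.u.

The two rarest classes, + t py and br + +, are the double crossovers. Comparing them with the parentals, only the t allele has switched, so t is the middle locus and the order is py – t – br.
Crossovers in the t–br interval produce the single-crossover classes br + py and + t + (95 + 100 = 195) plus the double crossovers (9).
RF(t–br) = (195 + 9) / 1331 = 204/1331 = 0.1533 → 15.3 m.u.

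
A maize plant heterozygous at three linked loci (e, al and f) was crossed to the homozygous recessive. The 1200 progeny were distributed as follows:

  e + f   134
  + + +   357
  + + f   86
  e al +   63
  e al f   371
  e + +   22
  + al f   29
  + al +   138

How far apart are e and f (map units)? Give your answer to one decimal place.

The two most frequent reciprocal classes, + + + and e al f, are the parental types, so the F1 was + + + / e al f.
The two rarest classes, e + + and + al f, are the double crossovers. Comparing them with the parentals, only the e allele has switched, so e is the middle locus and the order is al – e – f.
Crossovers in the e–f interval produce the single-crossover classes + + f and e al + (86 + 63 = 149) plus the double crossovers (51).
RF(e–f) = (149 + 51) / 1200 = 200/1200 = 0.1667 → 16.7 map units.

16.7 map units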